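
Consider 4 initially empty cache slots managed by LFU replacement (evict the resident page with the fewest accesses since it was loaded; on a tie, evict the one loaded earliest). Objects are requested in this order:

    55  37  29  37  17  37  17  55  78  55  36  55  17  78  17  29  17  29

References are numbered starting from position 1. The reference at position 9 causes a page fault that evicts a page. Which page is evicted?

29

pos 1: 55 -> miss, frames {55}
pos 2: 37 -> miss, frames {55,37}
pos 3: 29 -> miss, frames {55,37,29}
pos 4: 37 -> hit
pos 5: 17 -> miss, frames {55,37,29,17}
pos 6: 37 -> hit
pos 7: 17 -> hit
pos 8: 55 -> hit
pos 9: 78 -> miss, evict 29, frames {55,37,17,78}
At position 9, page 29 is evicted.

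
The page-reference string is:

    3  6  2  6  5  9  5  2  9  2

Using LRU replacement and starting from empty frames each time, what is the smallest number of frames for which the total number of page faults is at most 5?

f=1: 10 faults
f=2: 7 faults
f=3: 6 faults
f=4: 5 faults
f=5: 5 faults
Smallest f with faults ≤ 5 is 4.

4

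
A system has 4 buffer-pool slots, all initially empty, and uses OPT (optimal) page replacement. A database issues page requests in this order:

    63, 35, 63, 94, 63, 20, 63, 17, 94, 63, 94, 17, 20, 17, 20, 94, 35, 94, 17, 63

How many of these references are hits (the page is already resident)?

63 -> miss, frames {63}
35 -> miss, frames {63,35}
63 -> hit
94 -> miss, frames {63,35,94}
63 -> hit
20 -> miss, frames {63,35,94,20}
63 -> hit
17 -> miss, evict 35, frames {63,94,20,17}
94 -> hit
63 -> hit
94 -> hit
17 -> hit
20 -> hit
17 -> hit
20 -> hit
94 -> hit
35 -> miss, evict 20, frames {63,94,17,35}
94 -> hit
17 -> hit
63 -> hit
Hits: 14.

14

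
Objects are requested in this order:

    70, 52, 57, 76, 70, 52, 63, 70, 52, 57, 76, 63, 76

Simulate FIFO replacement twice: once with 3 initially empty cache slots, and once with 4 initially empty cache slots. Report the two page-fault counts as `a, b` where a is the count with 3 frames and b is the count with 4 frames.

3 frames: F F F F F F F . . F F . . → 9 faults.
4 frames: F F F F . . F F F F F F . → 10 faults.
10 > 9: adding a frame increased faults — Belady's anomaly.

9, 10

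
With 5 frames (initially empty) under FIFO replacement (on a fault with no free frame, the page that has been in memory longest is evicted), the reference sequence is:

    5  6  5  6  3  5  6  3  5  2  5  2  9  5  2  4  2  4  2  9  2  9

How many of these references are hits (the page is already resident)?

5: miss, frames {5}
6: miss, frames {5,6}
5: hit
6: hit
3: miss, frames {5,6,3}
5: hit
6: hit
3: hit
5: hit
2: miss, frames {5,6,3,2}
5: hit
2: hit
9: miss, frames {5,6,3,2,9}
5: hit
2: hit
4: miss, evict 5, frames {6,3,2,9,4}
2: hit
4: hit
2: hit
9: hit
2: hit
9: hit
Hits: 16.

16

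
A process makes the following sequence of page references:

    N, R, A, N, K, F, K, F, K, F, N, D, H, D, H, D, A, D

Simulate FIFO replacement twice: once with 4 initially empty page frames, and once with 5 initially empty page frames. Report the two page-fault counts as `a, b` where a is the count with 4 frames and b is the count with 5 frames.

9, 7

4 frames: F F F . F F . . . . F F F . . . F . → 9 faults.
5 frames: F F F . F F . . . . . F F . . . . . → 7 faults.
7 < 9: adding a frame reduced faults, as is typical.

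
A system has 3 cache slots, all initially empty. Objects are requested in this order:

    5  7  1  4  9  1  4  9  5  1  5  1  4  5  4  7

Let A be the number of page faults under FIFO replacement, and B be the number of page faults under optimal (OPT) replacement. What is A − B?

Under FIFO: F F F F F . . . F F . . F . . F → 9 faults.
Under OPT: F F F F F . . . F . . . . . . F → 7 faults.
A − B = 9 − 7 = 2.

2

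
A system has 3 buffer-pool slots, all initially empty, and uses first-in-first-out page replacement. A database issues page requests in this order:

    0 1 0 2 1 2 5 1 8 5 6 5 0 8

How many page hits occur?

7

0: fault, frames {0}
1: fault, frames {0,1}
0: hit
2: fault, frames {0,1,2}
1: hit
2: hit
5: fault, evict 0, frames {1,2,5}
1: hit
8: fault, evict 1, frames {2,5,8}
5: hit
6: fault, evict 2, frames {5,8,6}
5: hit
0: fault, evict 5, frames {8,6,0}
8: hit
Hits: 7.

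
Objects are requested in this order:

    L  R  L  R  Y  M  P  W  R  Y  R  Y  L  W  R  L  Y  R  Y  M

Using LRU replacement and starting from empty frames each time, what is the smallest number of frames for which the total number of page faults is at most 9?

5

f=1: 20 faults
f=2: 15 faults
f=3: 13 faults
f=4: 10 faults
f=5: 8 faults
f=6: 6 faults
Smallest f with faults ≤ 9 is 5.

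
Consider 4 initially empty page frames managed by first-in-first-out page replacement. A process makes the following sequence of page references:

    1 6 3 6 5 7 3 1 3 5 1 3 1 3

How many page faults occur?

1: fault, frames {1}
6: fault, frames {1,6}
3: fault, frames {1,6,3}
6: hit
5: fault, frames {1,6,3,5}
7: fault, evict 1, frames {6,3,5,7}
3: hit
1: fault, evict 6, frames {3,5,7,1}
3: hit
5: hit
1: hit
3: hit
1: hit
3: hit
Page faults: 6.

6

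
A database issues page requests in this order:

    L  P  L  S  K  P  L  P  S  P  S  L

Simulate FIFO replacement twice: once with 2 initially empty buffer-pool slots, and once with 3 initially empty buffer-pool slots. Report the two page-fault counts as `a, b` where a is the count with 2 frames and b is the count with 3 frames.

9, 7

2 frames: F F . F F F F . F F . F → 9 faults.
3 frames: F F . F F . F F F . . . → 7 faults.
7 < 9: adding a frame reduced faults, as is typical.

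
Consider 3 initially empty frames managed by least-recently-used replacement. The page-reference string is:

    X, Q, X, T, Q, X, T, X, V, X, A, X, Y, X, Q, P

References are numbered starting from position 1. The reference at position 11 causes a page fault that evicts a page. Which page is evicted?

pos 1: X → miss, frames {X}
pos 2: Q → miss, frames {X,Q}
pos 3: X → hit
pos 4: T → miss, frames {Q,X,T}
pos 5: Q → hit
pos 6: X → hit
pos 7: T → hit
pos 8: X → hit
pos 9: V → miss, evict Q, frames {T,X,V}
pos 10: X → hit
pos 11: A → miss, evict T, frames {V,X,A}
At position 11, page T is evicted.

T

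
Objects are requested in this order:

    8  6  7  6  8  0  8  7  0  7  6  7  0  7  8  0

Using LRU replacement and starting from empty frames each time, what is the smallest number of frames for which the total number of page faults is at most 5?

f=1: 16 faults
f=2: 11 faults
f=3: 7 faults
f=4: 4 faults
Smallest f with faults ≤ 5 is 4.

4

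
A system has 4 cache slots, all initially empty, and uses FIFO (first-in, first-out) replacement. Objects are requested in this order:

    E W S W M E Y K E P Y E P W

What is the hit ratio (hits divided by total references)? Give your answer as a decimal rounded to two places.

0.36

E → fault, frames (E)
W → fault, frames (E W)
S → fault, frames (E W S)
W → hit
M → fault, frames (E W S M)
E → hit
Y → fault, evict E, frames (W S M Y)
K → fault, evict W, frames (S M Y K)
E → fault, evict S, frames (M Y K E)
P → fault, evict M, frames (Y K E P)
Y → hit
E → hit
P → hit
W → fault, evict Y, frames (K E P W)
Hits: 5 of 14 references → 5/14 = 0.3571.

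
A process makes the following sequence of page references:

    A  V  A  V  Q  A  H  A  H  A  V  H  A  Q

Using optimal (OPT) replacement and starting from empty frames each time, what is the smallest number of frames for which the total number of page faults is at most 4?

f=1: 14 faults
f=2: 7 faults
f=3: 5 faults
f=4: 4 faults
Smallest f with faults ≤ 4 is 4.

4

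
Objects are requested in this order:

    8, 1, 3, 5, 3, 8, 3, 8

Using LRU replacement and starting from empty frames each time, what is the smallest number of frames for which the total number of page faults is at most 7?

f=1: 8 faults
f=2: 5 faults
f=3: 5 faults
f=4: 4 faults
Smallest f with faults ≤ 7 is 2.

2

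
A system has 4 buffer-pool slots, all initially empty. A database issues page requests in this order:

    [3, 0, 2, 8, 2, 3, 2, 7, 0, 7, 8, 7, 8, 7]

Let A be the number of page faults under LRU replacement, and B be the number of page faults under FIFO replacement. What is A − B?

2

Under LRU: F F F F . . . F F . F . . . → 7 faults.
Under FIFO: F F F F . . . F . . . . . . → 5 faults.
A − B = 7 − 5 = 2.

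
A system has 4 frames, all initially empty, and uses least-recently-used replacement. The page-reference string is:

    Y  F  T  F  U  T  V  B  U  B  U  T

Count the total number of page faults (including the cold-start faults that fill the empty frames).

Y: fault, frames (Y)
F: fault, frames (Y F)
T: fault, frames (Y F T)
F: hit
U: fault, frames (Y T F U)
T: hit
V: fault, evict Y, frames (F U T V)
B: fault, evict F, frames (U T V B)
U: hit
B: hit
U: hit
T: hit
Page faults: 6.

6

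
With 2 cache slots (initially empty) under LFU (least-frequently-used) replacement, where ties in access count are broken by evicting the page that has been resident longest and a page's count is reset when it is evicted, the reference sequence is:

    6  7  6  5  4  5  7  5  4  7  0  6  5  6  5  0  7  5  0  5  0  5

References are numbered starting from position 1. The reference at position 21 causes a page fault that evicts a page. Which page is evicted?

5

pos 1: 6: miss, frames (6)
pos 2: 7: miss, frames (6 7)
pos 3: 6: hit
pos 4: 5: miss, evict 7, frames (6 5)
pos 5: 4: miss, evict 5, frames (6 4)
pos 6: 5: miss, evict 4, frames (6 5)
pos 7: 7: miss, evict 5, frames (6 7)
pos 8: 5: miss, evict 7, frames (6 5)
pos 9: 4: miss, evict 5, frames (6 4)
pos 10: 7: miss, evict 4, frames (6 7)
pos 11: 0: miss, evict 7, frames (6 0)
pos 12: 6: hit
pos 13: 5: miss, evict 0, frames (6 5)
pos 14: 6: hit
pos 15: 5: hit
pos 16: 0: miss, evict 5, frames (6 0)
pos 17: 7: miss, evict 0, frames (6 7)
pos 18: 5: miss, evict 7, frames (6 5)
pos 19: 0: miss, evict 5, frames (6 0)
pos 20: 5: miss, evict 0, frames (6 5)
pos 21: 0: miss, evict 5, frames (6 0)
At position 21, page 5 is evicted.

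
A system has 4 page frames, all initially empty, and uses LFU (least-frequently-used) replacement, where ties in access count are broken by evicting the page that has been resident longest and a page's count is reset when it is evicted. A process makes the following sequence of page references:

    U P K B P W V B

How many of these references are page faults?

6

U → fault, frames {U}
P → fault, frames {U,P}
K → fault, frames {U,P,K}
B → fault, frames {U,P,K,B}
P → hit
W → fault, evict U, frames {P,K,B,W}
V → fault, evict K, frames {P,B,W,V}
B → hit
Page faults: 6.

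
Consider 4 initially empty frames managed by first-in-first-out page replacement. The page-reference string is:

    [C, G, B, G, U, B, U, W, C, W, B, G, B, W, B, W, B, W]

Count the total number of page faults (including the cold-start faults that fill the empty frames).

8

C -> fault, frames [C]
G -> fault, frames [C, G]
B -> fault, frames [C, G, B]
G -> hit
U -> fault, frames [C, G, B, U]
B -> hit
U -> hit
W -> fault, evict C, frames [G, B, U, W]
C -> fault, evict G, frames [B, U, W, C]
W -> hit
B -> hit
G -> fault, evict B, frames [U, W, C, G]
B -> fault, evict U, frames [W, C, G, B]
W -> hit
B -> hit
W -> hit
B -> hit
W -> hit
Page faults: 8.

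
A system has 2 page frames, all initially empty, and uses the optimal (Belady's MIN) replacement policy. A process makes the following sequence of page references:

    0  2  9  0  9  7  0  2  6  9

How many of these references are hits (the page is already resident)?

3

0 -> miss, frames (0)
2 -> miss, frames (0 2)
9 -> miss, evict 2, frames (0 9)
0 -> hit
9 -> hit
7 -> miss, evict 9, frames (0 7)
0 -> hit
2 -> miss, evict 7, frames (0 2)
6 -> miss, evict 2, frames (0 6)
9 -> miss, evict 6, frames (0 9)
Hits: 3.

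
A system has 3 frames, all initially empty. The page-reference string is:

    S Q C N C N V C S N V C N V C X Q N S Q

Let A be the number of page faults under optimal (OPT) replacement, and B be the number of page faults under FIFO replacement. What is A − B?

Under OPT: F F F F . . F . . F . . . . . F F . F . → 9 faults.
Under FIFO: F F F F . . F . F . . F F F . F F F F . → 13 faults.
A − B = 9 − 13 = -4.

-4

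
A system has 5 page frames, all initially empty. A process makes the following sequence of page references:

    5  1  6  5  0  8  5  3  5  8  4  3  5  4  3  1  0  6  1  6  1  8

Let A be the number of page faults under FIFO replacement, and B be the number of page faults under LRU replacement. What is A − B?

Under FIFO: F F F . F F . F F . F . . . . F F F . . . F → 12 faults.
Under LRU: F F F . F F . F . . F . . . . F F F . . . F → 11 faults.
A − B = 12 − 11 = 1.

1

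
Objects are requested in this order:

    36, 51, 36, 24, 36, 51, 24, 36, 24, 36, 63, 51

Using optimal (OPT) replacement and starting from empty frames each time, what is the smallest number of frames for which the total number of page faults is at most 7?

2

f=1: 12 faults
f=2: 7 faults
f=3: 4 faults
f=4: 4 faults
Smallest f with faults ≤ 7 is 2.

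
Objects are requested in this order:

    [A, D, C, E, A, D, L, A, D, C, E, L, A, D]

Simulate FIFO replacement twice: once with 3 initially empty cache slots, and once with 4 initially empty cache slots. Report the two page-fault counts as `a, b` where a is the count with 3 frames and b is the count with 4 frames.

3 frames: F F F F F F F . . F F . F F → 11 faults.
4 frames: F F F F . . F F F F F F F F → 12 faults.
12 > 11: adding a frame increased faults — Belady's anomaly.

11, 12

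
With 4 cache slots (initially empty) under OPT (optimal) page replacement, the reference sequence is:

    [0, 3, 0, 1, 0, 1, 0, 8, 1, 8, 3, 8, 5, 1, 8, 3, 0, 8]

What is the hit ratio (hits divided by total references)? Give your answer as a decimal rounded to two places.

0: fault, frames (0)
3: fault, frames (0 3)
0: hit
1: fault, frames (0 3 1)
0: hit
1: hit
0: hit
8: fault, frames (0 3 1 8)
1: hit
8: hit
3: hit
8: hit
5: fault, evict 0, frames (3 1 8 5)
1: hit
8: hit
3: hit
0: fault, evict 5, frames (3 1 8 0)
8: hit
Hits: 12 of 18 references → 12/18 = 0.6667.

0.67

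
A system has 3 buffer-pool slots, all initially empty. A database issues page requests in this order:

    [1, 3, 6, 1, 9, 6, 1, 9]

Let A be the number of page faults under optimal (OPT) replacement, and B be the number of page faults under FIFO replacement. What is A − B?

-1

Under OPT: F F F . F . . . → 4 faults.
Under FIFO: F F F . F . F . → 5 faults.
A − B = 4 − 5 = -1.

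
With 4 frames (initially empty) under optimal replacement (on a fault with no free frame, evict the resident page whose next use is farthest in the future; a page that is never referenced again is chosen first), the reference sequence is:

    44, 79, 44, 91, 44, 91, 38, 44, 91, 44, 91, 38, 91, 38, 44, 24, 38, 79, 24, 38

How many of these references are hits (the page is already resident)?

15

44 → miss, frames [44]
79 → miss, frames [44, 79]
44 → hit
91 → miss, frames [44, 79, 91]
44 → hit
91 → hit
38 → miss, frames [44, 79, 91, 38]
44 → hit
91 → hit
44 → hit
91 → hit
38 → hit
91 → hit
38 → hit
44 → hit
24 → miss, evict 91, frames [44, 79, 38, 24]
38 → hit
79 → hit
24 → hit
38 → hit
Hits: 15.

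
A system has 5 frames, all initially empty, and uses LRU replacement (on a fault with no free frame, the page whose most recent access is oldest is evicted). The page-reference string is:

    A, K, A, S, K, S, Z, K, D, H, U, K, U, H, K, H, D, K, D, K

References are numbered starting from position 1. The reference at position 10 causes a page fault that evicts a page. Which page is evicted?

A

pos 1: A → miss, frames [A]
pos 2: K → miss, frames [A, K]
pos 3: A → hit
pos 4: S → miss, frames [K, A, S]
pos 5: K → hit
pos 6: S → hit
pos 7: Z → miss, frames [A, K, S, Z]
pos 8: K → hit
pos 9: D → miss, frames [A, S, Z, K, D]
pos 10: H → miss, evict A, frames [S, Z, K, D, H]
At position 10, page A is evicted.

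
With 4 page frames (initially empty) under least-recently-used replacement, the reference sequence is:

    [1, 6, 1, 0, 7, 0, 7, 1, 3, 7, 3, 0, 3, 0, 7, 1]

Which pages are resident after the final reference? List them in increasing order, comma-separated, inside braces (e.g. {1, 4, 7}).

1 -> fault, frames (1)
6 -> fault, frames (1 6)
1 -> hit
0 -> fault, frames (6 1 0)
7 -> fault, frames (6 1 0 7)
0 -> hit
7 -> hit
1 -> hit
3 -> fault, evict 6, frames (0 7 1 3)
7 -> hit
3 -> hit
0 -> hit
3 -> hit
0 -> hit
7 -> hit
1 -> hit

{0, 1, 3, 7}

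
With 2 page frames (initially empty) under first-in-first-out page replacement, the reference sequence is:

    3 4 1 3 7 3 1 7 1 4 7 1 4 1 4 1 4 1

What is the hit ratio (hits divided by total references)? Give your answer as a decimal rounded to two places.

0.44

3 → fault, frames (3)
4 → fault, frames (3 4)
1 → fault, evict 3, frames (4 1)
3 → fault, evict 4, frames (1 3)
7 → fault, evict 1, frames (3 7)
3 → hit
1 → fault, evict 3, frames (7 1)
7 → hit
1 → hit
4 → fault, evict 7, frames (1 4)
7 → fault, evict 1, frames (4 7)
1 → fault, evict 4, frames (7 1)
4 → fault, evict 7, frames (1 4)
1 → hit
4 → hit
1 → hit
4 → hit
1 → hit
Hits: 8 of 18 references → 8/18 = 0.4444.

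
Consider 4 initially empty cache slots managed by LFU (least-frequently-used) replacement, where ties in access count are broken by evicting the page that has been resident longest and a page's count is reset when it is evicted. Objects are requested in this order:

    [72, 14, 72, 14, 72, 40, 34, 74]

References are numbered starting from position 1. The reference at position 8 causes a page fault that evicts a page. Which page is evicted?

pos 1: 72 → miss, frames [72]
pos 2: 14 → miss, frames [72, 14]
pos 3: 72 → hit
pos 4: 14 → hit
pos 5: 72 → hit
pos 6: 40 → miss, frames [72, 14, 40]
pos 7: 34 → miss, frames [72, 14, 40, 34]
pos 8: 74 → miss, evict 40, frames [72, 14, 34, 74]
At position 8, page 40 is evicted.

40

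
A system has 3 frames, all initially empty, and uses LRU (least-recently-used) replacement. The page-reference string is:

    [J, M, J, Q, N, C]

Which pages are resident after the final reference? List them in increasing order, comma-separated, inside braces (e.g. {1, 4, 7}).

J → miss, frames [J]
M → miss, frames [J, M]
J → hit
Q → miss, frames [M, J, Q]
N → miss, evict M, frames [J, Q, N]
C → miss, evict J, frames [Q, N, C]

{C, N, Q}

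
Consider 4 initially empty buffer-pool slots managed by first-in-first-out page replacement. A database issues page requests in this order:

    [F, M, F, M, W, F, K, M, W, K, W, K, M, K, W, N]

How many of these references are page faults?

5

F → fault, frames [F]
M → fault, frames [F, M]
F → hit
M → hit
W → fault, frames [F, M, W]
F → hit
K → fault, frames [F, M, W, K]
M → hit
W → hit
K → hit
W → hit
K → hit
M → hit
K → hit
W → hit
N → fault, evict F, frames [M, W, K, N]
Page faults: 5.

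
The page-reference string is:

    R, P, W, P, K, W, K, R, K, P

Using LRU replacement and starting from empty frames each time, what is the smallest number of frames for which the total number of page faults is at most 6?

f=1: 10 faults
f=2: 7 faults
f=3: 6 faults
f=4: 4 faults
Smallest f with faults ≤ 6 is 3.

3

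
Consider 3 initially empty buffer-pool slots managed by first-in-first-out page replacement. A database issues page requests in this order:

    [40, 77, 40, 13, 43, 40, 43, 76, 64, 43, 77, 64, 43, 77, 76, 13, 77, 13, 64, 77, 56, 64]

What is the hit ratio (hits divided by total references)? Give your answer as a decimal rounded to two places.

0.36

40 -> fault, frames {40}
77 -> fault, frames {40,77}
40 -> hit
13 -> fault, frames {40,77,13}
43 -> fault, evict 40, frames {77,13,43}
40 -> fault, evict 77, frames {13,43,40}
43 -> hit
76 -> fault, evict 13, frames {43,40,76}
64 -> fault, evict 43, frames {40,76,64}
43 -> fault, evict 40, frames {76,64,43}
77 -> fault, evict 76, frames {64,43,77}
64 -> hit
43 -> hit
77 -> hit
76 -> fault, evict 64, frames {43,77,76}
13 -> fault, evict 43, frames {77,76,13}
77 -> hit
13 -> hit
64 -> fault, evict 77, frames {76,13,64}
77 -> fault, evict 76, frames {13,64,77}
56 -> fault, evict 13, frames {64,77,56}
64 -> hit
Hits: 8 of 22 references → 8/22 = 0.3636.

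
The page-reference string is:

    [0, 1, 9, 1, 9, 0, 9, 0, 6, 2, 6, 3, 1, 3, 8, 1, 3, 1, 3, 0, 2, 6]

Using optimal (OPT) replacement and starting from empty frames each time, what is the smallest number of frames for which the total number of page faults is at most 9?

4

f=1: 22 faults
f=2: 13 faults
f=3: 10 faults
f=4: 9 faults
f=5: 8 faults
f=6: 7 faults
f=7: 7 faults
Smallest f with faults ≤ 9 is 4.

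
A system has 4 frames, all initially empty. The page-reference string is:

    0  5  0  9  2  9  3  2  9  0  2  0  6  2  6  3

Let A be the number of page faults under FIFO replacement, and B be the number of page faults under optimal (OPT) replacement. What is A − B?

1

Under FIFO: F F . F F . F . . F . . F . . . → 7 faults.
Under OPT: F F . F F . F . . . . . F . . . → 6 faults.
A − B = 7 − 6 = 1.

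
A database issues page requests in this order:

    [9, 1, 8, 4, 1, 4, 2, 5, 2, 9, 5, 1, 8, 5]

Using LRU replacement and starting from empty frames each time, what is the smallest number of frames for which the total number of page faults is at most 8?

f=1: 14 faults
f=2: 12 faults
f=3: 9 faults
f=4: 9 faults
f=5: 8 faults
f=6: 6 faults
Smallest f with faults ≤ 8 is 5.

5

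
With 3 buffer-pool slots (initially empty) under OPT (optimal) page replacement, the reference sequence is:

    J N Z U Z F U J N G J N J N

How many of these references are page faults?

7

J: fault, frames (J)
N: fault, frames (J N)
Z: fault, frames (J N Z)
U: fault, evict N, frames (J Z U)
Z: hit
F: fault, evict Z, frames (J U F)
U: hit
J: hit
N: fault, evict F, frames (J U N)
G: fault, evict U, frames (J N G)
J: hit
N: hit
J: hit
N: hit
Page faults: 7.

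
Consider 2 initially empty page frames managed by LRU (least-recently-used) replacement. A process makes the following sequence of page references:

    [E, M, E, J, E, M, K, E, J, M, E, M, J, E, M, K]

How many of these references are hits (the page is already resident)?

E: miss, frames [E]
M: miss, frames [E, M]
E: hit
J: miss, evict M, frames [E, J]
E: hit
M: miss, evict J, frames [E, M]
K: miss, evict E, frames [M, K]
E: miss, evict M, frames [K, E]
J: miss, evict K, frames [E, J]
M: miss, evict E, frames [J, M]
E: miss, evict J, frames [M, E]
M: hit
J: miss, evict E, frames [M, J]
E: miss, evict M, frames [J, E]
M: miss, evict J, frames [E, M]
K: miss, evict E, frames [M, K]
Hits: 3.

3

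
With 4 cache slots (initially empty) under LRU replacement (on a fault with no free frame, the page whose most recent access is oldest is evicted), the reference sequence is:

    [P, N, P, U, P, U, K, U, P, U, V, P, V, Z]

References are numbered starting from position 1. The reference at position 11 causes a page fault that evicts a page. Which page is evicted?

N

pos 1: P → miss, frames [P]
pos 2: N → miss, frames [P, N]
pos 3: P → hit
pos 4: U → miss, frames [N, P, U]
pos 5: P → hit
pos 6: U → hit
pos 7: K → miss, frames [N, P, U, K]
pos 8: U → hit
pos 9: P → hit
pos 10: U → hit
pos 11: V → miss, evict N, frames [K, P, U, V]
At position 11, page N is evicted.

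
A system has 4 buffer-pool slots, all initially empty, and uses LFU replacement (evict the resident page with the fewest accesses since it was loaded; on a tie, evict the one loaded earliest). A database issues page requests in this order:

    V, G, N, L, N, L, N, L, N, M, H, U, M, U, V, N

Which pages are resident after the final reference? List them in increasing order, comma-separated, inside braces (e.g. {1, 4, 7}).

V → fault, frames (V)
G → fault, frames (V G)
N → fault, frames (V G N)
L → fault, frames (V G N L)
N → hit
L → hit
N → hit
L → hit
N → hit
M → fault, evict V, frames (G N L M)
H → fault, evict G, frames (N L M H)
U → fault, evict M, frames (N L H U)
M → fault, evict H, frames (N L U M)
U → hit
V → fault, evict M, frames (N L U V)
N → hit

{L, N, U, V}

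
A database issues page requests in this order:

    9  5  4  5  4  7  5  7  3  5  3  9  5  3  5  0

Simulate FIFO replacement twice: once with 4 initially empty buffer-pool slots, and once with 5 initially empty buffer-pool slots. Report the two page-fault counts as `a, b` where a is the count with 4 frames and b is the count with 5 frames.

8, 6

4 frames: F F F . . F . . F . . F F . . F → 8 faults.
5 frames: F F F . . F . . F . . . . . . F → 6 faults.
6 < 8: adding a frame reduced faults, as is typical.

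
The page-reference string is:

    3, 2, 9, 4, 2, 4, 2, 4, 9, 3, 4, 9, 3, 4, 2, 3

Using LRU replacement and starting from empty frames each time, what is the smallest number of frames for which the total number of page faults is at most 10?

3

f=1: 16 faults
f=2: 13 faults
f=3: 6 faults
f=4: 4 faults
Smallest f with faults ≤ 10 is 3.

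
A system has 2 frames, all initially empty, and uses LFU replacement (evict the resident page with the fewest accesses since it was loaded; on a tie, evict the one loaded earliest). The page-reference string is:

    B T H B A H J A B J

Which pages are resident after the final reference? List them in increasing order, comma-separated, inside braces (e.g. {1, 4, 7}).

B -> fault, frames {B}
T -> fault, frames {B,T}
H -> fault, evict B, frames {T,H}
B -> fault, evict T, frames {H,B}
A -> fault, evict H, frames {B,A}
H -> fault, evict B, frames {A,H}
J -> fault, evict A, frames {H,J}
A -> fault, evict H, frames {J,A}
B -> fault, evict J, frames {A,B}
J -> fault, evict A, frames {B,J}

{B, J}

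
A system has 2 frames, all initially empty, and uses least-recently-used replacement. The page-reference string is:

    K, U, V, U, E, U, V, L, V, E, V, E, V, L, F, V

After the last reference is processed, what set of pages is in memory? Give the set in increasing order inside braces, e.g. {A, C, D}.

K → miss, frames [K]
U → miss, frames [K, U]
V → miss, evict K, frames [U, V]
U → hit
E → miss, evict V, frames [U, E]
U → hit
V → miss, evict E, frames [U, V]
L → miss, evict U, frames [V, L]
V → hit
E → miss, evict L, frames [V, E]
V → hit
E → hit
V → hit
L → miss, evict E, frames [V, L]
F → miss, evict V, frames [L, F]
V → miss, evict L, frames [F, V]

{F, V}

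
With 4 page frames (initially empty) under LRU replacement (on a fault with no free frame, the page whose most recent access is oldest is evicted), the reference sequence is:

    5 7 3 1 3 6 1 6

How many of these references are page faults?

5

5: miss, frames {5}
7: miss, frames {5,7}
3: miss, frames {5,7,3}
1: miss, frames {5,7,3,1}
3: hit
6: miss, evict 5, frames {7,1,3,6}
1: hit
6: hit
Page faults: 5.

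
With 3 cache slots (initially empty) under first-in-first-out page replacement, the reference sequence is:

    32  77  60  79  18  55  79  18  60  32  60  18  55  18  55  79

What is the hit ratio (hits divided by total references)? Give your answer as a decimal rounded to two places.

0.31

32 -> miss, frames (32)
77 -> miss, frames (32 77)
60 -> miss, frames (32 77 60)
79 -> miss, evict 32, frames (77 60 79)
18 -> miss, evict 77, frames (60 79 18)
55 -> miss, evict 60, frames (79 18 55)
79 -> hit
18 -> hit
60 -> miss, evict 79, frames (18 55 60)
32 -> miss, evict 18, frames (55 60 32)
60 -> hit
18 -> miss, evict 55, frames (60 32 18)
55 -> miss, evict 60, frames (32 18 55)
18 -> hit
55 -> hit
79 -> miss, evict 32, frames (18 55 79)
Hits: 5 of 16 references → 5/16 = 0.3125.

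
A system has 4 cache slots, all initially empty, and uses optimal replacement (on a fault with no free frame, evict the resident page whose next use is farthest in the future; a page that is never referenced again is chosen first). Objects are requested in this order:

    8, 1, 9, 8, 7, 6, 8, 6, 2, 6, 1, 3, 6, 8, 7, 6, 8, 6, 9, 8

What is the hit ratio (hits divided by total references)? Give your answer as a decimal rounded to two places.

0.55

8: fault, frames (8)
1: fault, frames (8 1)
9: fault, frames (8 1 9)
8: hit
7: fault, frames (8 1 9 7)
6: fault, evict 9, frames (8 1 7 6)
8: hit
6: hit
2: fault, evict 7, frames (8 1 6 2)
6: hit
1: hit
3: fault, evict 2, frames (8 1 6 3)
6: hit
8: hit
7: fault, evict 3, frames (8 1 6 7)
6: hit
8: hit
6: hit
9: fault, evict 7, frames (8 1 6 9)
8: hit
Hits: 11 of 20 references → 11/20 = 0.5500.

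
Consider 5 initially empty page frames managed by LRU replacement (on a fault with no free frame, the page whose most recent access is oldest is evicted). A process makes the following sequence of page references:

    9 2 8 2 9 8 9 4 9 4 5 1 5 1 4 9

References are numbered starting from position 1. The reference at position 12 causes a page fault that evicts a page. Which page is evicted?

2

pos 1: 9 → miss, frames (9)
pos 2: 2 → miss, frames (9 2)
pos 3: 8 → miss, frames (9 2 8)
pos 4: 2 → hit
pos 5: 9 → hit
pos 6: 8 → hit
pos 7: 9 → hit
pos 8: 4 → miss, frames (2 8 9 4)
pos 9: 9 → hit
pos 10: 4 → hit
pos 11: 5 → miss, frames (2 8 9 4 5)
pos 12: 1 → miss, evict 2, frames (8 9 4 5 1)
At position 12, page 2 is evicted.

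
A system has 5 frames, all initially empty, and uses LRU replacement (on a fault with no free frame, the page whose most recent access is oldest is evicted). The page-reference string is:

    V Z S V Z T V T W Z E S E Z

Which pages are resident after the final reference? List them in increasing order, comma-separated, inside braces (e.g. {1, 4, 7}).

{E, S, T, W, Z}

V: fault, frames (V)
Z: fault, frames (V Z)
S: fault, frames (V Z S)
V: hit
Z: hit
T: fault, frames (S V Z T)
V: hit
T: hit
W: fault, frames (S Z V T W)
Z: hit
E: fault, evict S, frames (V T W Z E)
S: fault, evict V, frames (T W Z E S)
E: hit
Z: hit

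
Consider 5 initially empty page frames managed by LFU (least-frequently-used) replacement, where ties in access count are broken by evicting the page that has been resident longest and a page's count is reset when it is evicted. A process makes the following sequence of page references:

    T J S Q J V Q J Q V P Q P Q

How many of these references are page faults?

T: miss, frames [T]
J: miss, frames [T, J]
S: miss, frames [T, J, S]
Q: miss, frames [T, J, S, Q]
J: hit
V: miss, frames [T, J, S, Q, V]
Q: hit
J: hit
Q: hit
V: hit
P: miss, evict T, frames [J, S, Q, V, P]
Q: hit
P: hit
Q: hit
Page faults: 6.

6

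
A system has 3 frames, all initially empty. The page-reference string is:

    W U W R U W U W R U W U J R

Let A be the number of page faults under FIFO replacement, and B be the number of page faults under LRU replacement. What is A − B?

-1

Under FIFO: F F . F . . . . . . . . F . → 4 faults.
Under LRU: F F . F . . . . . . . . F F → 5 faults.
A − B = 4 − 5 = -1.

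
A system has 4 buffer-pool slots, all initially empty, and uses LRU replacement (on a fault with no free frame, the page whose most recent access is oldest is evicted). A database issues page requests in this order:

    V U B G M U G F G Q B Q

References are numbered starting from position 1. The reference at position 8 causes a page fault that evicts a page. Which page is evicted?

B

pos 1: V -> fault, frames {V}
pos 2: U -> fault, frames {V,U}
pos 3: B -> fault, frames {V,U,B}
pos 4: G -> fault, frames {V,U,B,G}
pos 5: M -> fault, evict V, frames {U,B,G,M}
pos 6: U -> hit
pos 7: G -> hit
pos 8: F -> fault, evict B, frames {M,U,G,F}
At position 8, page B is evicted.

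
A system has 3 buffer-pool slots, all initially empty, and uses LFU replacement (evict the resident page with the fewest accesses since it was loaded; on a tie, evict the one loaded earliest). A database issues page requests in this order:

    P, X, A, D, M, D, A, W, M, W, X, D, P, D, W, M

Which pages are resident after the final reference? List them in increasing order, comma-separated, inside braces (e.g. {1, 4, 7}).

P: fault, frames [P]
X: fault, frames [P, X]
A: fault, frames [P, X, A]
D: fault, evict P, frames [X, A, D]
M: fault, evict X, frames [A, D, M]
D: hit
A: hit
W: fault, evict M, frames [A, D, W]
M: fault, evict W, frames [A, D, M]
W: fault, evict M, frames [A, D, W]
X: fault, evict W, frames [A, D, X]
D: hit
P: fault, evict X, frames [A, D, P]
D: hit
W: fault, evict P, frames [A, D, W]
M: fault, evict W, frames [A, D, M]

{A, D, M}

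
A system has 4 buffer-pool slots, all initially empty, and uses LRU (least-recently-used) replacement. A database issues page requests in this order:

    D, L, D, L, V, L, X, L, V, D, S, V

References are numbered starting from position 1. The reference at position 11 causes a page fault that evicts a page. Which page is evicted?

X

pos 1: D → miss, frames {D}
pos 2: L → miss, frames {D,L}
pos 3: D → hit
pos 4: L → hit
pos 5: V → miss, frames {D,L,V}
pos 6: L → hit
pos 7: X → miss, frames {D,V,L,X}
pos 8: L → hit
pos 9: V → hit
pos 10: D → hit
pos 11: S → miss, evict X, frames {L,V,D,S}
At position 11, page X is evicted.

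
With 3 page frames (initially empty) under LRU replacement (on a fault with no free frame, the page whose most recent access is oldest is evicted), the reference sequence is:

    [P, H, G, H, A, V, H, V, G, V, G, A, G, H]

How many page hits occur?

6

P → fault, frames (P)
H → fault, frames (P H)
G → fault, frames (P H G)
H → hit
A → fault, evict P, frames (G H A)
V → fault, evict G, frames (H A V)
H → hit
V → hit
G → fault, evict A, frames (H V G)
V → hit
G → hit
A → fault, evict H, frames (V G A)
G → hit
H → fault, evict V, frames (A G H)
Hits: 6.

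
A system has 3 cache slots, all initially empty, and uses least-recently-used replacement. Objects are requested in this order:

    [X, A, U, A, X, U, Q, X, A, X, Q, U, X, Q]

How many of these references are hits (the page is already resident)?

8

X: miss, frames {X}
A: miss, frames {X,A}
U: miss, frames {X,A,U}
A: hit
X: hit
U: hit
Q: miss, evict A, frames {X,U,Q}
X: hit
A: miss, evict U, frames {Q,X,A}
X: hit
Q: hit
U: miss, evict A, frames {X,Q,U}
X: hit
Q: hit
Hits: 8.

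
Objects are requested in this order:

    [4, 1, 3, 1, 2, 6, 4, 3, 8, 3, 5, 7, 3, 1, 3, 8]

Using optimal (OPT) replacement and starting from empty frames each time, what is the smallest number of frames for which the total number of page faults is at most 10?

f=1: 16 faults
f=2: 11 faults
f=3: 9 faults
f=4: 8 faults
f=5: 8 faults
f=6: 8 faults
f=7: 8 faults
f=8: 8 faults
Smallest f with faults ≤ 10 is 3.

3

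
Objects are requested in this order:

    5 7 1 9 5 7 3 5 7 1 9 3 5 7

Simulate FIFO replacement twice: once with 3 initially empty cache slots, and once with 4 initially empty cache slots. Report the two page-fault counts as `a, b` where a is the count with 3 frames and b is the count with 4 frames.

3 frames: F F F F F F F . . F F . F F → 11 faults.
4 frames: F F F F . . F F F F F F F F → 12 faults.
12 > 11: adding a frame increased faults — Belady's anomaly.

11, 12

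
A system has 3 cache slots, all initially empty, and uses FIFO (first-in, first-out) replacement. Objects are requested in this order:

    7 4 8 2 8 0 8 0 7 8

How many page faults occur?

7: miss, frames [7]
4: miss, frames [7, 4]
8: miss, frames [7, 4, 8]
2: miss, evict 7, frames [4, 8, 2]
8: hit
0: miss, evict 4, frames [8, 2, 0]
8: hit
0: hit
7: miss, evict 8, frames [2, 0, 7]
8: miss, evict 2, frames [0, 7, 8]
Page faults: 7.

7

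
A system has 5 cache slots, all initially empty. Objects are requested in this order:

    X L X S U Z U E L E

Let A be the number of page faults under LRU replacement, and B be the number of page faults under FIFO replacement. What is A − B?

1

Under LRU: F F . F F F . F F . → 7 faults.
Under FIFO: F F . F F F . F . . → 6 faults.
A − B = 7 − 6 = 1.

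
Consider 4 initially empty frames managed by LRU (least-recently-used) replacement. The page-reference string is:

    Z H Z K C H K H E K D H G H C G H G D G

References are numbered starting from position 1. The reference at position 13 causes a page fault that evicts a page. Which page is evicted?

E

pos 1: Z: miss, frames {Z}
pos 2: H: miss, frames {Z,H}
pos 3: Z: hit
pos 4: K: miss, frames {H,Z,K}
pos 5: C: miss, frames {H,Z,K,C}
pos 6: H: hit
pos 7: K: hit
pos 8: H: hit
pos 9: E: miss, evict Z, frames {C,K,H,E}
pos 10: K: hit
pos 11: D: miss, evict C, frames {H,E,K,D}
pos 12: H: hit
pos 13: G: miss, evict E, frames {K,D,H,G}
At position 13, page E is evicted.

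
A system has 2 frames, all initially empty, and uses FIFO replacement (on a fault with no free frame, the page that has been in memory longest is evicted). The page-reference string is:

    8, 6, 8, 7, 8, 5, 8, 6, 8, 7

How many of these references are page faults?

8

8 → miss, frames [8]
6 → miss, frames [8, 6]
8 → hit
7 → miss, evict 8, frames [6, 7]
8 → miss, evict 6, frames [7, 8]
5 → miss, evict 7, frames [8, 5]
8 → hit
6 → miss, evict 8, frames [5, 6]
8 → miss, evict 5, frames [6, 8]
7 → miss, evict 6, frames [8, 7]
Page faults: 8.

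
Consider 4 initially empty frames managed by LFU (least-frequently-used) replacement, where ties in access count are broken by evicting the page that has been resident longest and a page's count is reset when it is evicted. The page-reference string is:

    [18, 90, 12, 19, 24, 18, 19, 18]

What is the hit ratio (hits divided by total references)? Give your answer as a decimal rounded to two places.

18 -> miss, frames (18)
90 -> miss, frames (18 90)
12 -> miss, frames (18 90 12)
19 -> miss, frames (18 90 12 19)
24 -> miss, evict 18, frames (90 12 19 24)
18 -> miss, evict 90, frames (12 19 24 18)
19 -> hit
18 -> hit
Hits: 2 of 8 references → 2/8 = 0.2500.

0.25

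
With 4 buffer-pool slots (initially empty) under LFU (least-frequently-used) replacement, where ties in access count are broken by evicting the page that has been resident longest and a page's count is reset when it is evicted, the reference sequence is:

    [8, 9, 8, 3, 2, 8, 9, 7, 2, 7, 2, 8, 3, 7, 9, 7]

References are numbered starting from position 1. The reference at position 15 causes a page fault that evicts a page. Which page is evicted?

3

pos 1: 8 -> fault, frames [8]
pos 2: 9 -> fault, frames [8, 9]
pos 3: 8 -> hit
pos 4: 3 -> fault, frames [8, 9, 3]
pos 5: 2 -> fault, frames [8, 9, 3, 2]
pos 6: 8 -> hit
pos 7: 9 -> hit
pos 8: 7 -> fault, evict 3, frames [8, 9, 2, 7]
pos 9: 2 -> hit
pos 10: 7 -> hit
pos 11: 2 -> hit
pos 12: 8 -> hit
pos 13: 3 -> fault, evict 9, frames [8, 2, 7, 3]
pos 14: 7 -> hit
pos 15: 9 -> fault, evict 3, frames [8, 2, 7, 9]
At position 15, page 3 is evicted.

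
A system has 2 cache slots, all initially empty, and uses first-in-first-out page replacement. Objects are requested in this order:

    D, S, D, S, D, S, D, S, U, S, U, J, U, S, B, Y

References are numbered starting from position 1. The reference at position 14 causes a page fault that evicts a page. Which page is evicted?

pos 1: D → miss, frames (D)
pos 2: S → miss, frames (D S)
pos 3: D → hit
pos 4: S → hit
pos 5: D → hit
pos 6: S → hit
pos 7: D → hit
pos 8: S → hit
pos 9: U → miss, evict D, frames (S U)
pos 10: S → hit
pos 11: U → hit
pos 12: J → miss, evict S, frames (U J)
pos 13: U → hit
pos 14: S → miss, evict U, frames (J S)
At position 14, page U is evicted.

U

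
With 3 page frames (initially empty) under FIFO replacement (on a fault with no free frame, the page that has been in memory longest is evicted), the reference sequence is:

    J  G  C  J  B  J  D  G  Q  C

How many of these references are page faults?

J -> miss, frames [J]
G -> miss, frames [J, G]
C -> miss, frames [J, G, C]
J -> hit
B -> miss, evict J, frames [G, C, B]
J -> miss, evict G, frames [C, B, J]
D -> miss, evict C, frames [B, J, D]
G -> miss, evict B, frames [J, D, G]
Q -> miss, evict J, frames [D, G, Q]
C -> miss, evict D, frames [G, Q, C]
Page faults: 9.

9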